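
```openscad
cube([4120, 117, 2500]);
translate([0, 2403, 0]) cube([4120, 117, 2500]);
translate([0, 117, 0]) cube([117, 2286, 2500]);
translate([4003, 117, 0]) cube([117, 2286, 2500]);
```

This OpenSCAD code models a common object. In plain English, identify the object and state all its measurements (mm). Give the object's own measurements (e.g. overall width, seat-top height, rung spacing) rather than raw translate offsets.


The wall frame of a small rectangular building: four walls, each 2500 mm tall and 117 mm thick, enclosing a footprint 4120 mm (x) by 2520 mm (y) outside-to-outside, with no floor or roof. The front and back walls (the −y and +y sides) span the full width; the two side walls fit between them.


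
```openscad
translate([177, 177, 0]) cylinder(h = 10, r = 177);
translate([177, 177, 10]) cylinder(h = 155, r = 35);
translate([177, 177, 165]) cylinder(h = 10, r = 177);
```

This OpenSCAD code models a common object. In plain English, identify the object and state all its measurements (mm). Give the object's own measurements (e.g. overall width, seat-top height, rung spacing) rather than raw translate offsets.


A spool: two coaxial disc flanges of radius 177 mm and thickness 10 mm, joined by a core cylinder of radius 35 mm and height 155 mm. The lower flange rests on z = 0 and the three cylinders share a vertical axis.


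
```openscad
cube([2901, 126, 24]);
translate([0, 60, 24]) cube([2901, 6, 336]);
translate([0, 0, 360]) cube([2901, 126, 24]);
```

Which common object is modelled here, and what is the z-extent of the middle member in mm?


An I-beam. The web height is 336 mm.

Two wide flanges with a thin centred web — an I-beam. Overall 384 mm minus two 24 mm flanges gives a web of 384 − 2·24 = 336 mm.


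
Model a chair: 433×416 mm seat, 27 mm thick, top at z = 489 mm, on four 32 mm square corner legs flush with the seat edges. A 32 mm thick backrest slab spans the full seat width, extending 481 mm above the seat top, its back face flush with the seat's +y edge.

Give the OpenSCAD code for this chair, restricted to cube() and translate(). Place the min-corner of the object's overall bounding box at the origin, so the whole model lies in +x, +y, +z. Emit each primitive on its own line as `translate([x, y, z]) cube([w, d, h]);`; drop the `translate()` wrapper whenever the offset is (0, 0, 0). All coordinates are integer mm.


translate([0, 0, 462]) cube([433, 416, 27]);
cube([32, 32, 462]);
translate([401, 0, 0]) cube([32, 32, 462]);
translate([0, 384, 0]) cube([32, 32, 462]);
translate([401, 384, 0]) cube([32, 32, 462]);
translate([0, 384, 489]) cube([433, 32, 481]);


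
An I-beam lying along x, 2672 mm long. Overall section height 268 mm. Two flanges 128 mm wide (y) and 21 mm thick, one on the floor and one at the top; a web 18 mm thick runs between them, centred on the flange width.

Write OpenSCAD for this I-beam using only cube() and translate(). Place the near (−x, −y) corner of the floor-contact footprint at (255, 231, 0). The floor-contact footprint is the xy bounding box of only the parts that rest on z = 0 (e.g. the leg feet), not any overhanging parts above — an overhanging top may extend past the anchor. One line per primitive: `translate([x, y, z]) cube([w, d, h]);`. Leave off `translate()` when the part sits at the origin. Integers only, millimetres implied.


translate([255, 231, 0]) cube([2672, 128, 21]);
translate([255, 286, 21]) cube([2672, 18, 226]);
translate([255, 231, 247]) cube([2672, 128, 21]);


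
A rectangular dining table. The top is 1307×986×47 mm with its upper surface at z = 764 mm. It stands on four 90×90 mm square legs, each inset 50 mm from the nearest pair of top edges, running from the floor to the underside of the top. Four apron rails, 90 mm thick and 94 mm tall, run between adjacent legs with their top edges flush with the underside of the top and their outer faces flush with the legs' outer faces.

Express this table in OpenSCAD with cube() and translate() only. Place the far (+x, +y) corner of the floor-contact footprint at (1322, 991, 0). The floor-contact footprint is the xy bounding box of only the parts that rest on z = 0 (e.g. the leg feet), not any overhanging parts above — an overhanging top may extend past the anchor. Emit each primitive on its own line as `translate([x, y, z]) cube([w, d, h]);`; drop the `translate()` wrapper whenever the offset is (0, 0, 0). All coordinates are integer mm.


translate([65, 55, 717]) cube([1307, 986, 47]);
translate([115, 105, 0]) cube([90, 90, 717]);
translate([1232, 105, 0]) cube([90, 90, 717]);
translate([115, 901, 0]) cube([90, 90, 717]);
translate([1232, 901, 0]) cube([90, 90, 717]);
translate([205, 105, 623]) cube([1027, 90, 94]);
translate([205, 901, 623]) cube([1027, 90, 94]);
translate([115, 195, 623]) cube([90, 706, 94]);
translate([1232, 195, 623]) cube([90, 706, 94]);


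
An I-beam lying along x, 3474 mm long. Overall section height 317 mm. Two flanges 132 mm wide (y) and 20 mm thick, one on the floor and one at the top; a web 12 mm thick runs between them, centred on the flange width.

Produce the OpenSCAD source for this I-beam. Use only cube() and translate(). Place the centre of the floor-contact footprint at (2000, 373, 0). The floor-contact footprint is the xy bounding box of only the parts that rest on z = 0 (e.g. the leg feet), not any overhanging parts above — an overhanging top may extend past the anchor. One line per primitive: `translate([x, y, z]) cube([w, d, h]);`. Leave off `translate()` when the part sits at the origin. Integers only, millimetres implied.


translate([263, 307, 0]) cube([3474, 132, 20]);
translate([263, 367, 20]) cube([3474, 12, 277]);
translate([263, 307, 297]) cube([3474, 132, 20]);


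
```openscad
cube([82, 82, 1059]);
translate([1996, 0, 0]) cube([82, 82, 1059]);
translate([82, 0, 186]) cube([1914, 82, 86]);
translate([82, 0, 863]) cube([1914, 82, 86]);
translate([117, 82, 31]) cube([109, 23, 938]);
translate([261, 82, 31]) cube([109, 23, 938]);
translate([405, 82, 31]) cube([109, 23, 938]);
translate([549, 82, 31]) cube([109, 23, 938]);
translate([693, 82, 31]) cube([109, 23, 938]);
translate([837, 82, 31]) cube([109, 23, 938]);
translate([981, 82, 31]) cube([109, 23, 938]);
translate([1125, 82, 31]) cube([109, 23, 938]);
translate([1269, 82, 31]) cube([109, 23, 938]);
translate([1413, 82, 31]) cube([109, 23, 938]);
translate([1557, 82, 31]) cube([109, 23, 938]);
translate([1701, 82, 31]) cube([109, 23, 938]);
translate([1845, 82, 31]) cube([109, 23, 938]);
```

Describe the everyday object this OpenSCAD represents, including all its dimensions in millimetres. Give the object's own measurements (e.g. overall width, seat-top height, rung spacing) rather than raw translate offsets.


A fence section. Two 82×82 mm posts, 1059 mm tall, stand on the floor with a clear span of 1914 mm between their inner faces. Two horizontal rails of 82×86 mm section span the gap between the posts with their undersides at z = 186 mm and z = 863 mm, flush with the posts' −y face. 13 pickets, each 109 mm wide, 23 mm thick and 938 mm tall, are fixed to the +y face of the rails with their bottoms at z = 31 mm, spaced across the span with a 35 mm gap after the −x post and between neighbouring pickets, with 42 mm left before the +x post.


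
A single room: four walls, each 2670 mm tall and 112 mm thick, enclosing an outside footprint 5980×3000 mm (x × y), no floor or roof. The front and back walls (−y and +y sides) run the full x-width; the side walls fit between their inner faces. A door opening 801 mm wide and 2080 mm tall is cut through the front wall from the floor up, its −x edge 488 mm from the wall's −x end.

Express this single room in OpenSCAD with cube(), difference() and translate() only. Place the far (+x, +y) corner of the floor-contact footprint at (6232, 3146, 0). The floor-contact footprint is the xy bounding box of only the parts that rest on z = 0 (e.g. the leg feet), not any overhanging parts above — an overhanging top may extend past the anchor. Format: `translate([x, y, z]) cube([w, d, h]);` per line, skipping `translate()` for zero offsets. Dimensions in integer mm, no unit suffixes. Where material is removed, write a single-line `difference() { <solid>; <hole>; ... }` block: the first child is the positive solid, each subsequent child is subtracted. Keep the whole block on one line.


difference() { translate([252, 146, 0]) cube([5980, 112, 2670]); translate([740, 146, 0]) cube([801, 112, 2080]); }
translate([252, 3034, 0]) cube([5980, 112, 2670]);
translate([252, 258, 0]) cube([112, 2776, 2670]);
translate([6120, 258, 0]) cube([112, 2776, 2670]);


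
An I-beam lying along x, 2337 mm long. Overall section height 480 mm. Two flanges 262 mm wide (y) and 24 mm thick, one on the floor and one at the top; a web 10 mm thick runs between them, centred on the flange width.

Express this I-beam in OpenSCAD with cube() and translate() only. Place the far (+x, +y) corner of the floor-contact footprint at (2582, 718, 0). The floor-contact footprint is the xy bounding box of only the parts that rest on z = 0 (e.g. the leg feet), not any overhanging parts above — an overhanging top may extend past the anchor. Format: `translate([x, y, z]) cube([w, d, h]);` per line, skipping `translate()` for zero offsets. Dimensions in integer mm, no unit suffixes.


translate([245, 456, 0]) cube([2337, 262, 24]);
translate([245, 582, 24]) cube([2337, 10, 432]);
translate([245, 456, 456]) cube([2337, 262, 24]);


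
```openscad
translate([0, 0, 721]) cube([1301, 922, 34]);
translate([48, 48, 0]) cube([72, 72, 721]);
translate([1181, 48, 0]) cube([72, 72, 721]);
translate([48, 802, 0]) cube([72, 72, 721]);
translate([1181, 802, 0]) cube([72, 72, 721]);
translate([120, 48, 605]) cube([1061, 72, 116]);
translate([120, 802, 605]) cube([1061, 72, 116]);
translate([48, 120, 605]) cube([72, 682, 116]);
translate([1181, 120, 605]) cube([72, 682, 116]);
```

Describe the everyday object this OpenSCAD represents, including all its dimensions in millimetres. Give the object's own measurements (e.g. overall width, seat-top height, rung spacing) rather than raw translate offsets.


A table: top 1301 mm (x) × 922 mm (y), 34 mm thick, upper face at z = 755 mm, on four 72×72 mm square legs, each inset 48 mm from the nearest pair of top edges from z = 0 to the bottom of the top. Four apron rails, 72 mm thick and 116 mm tall, run between adjacent legs with their top edges flush with the underside of the top and their outer faces flush with the legs' outer faces.


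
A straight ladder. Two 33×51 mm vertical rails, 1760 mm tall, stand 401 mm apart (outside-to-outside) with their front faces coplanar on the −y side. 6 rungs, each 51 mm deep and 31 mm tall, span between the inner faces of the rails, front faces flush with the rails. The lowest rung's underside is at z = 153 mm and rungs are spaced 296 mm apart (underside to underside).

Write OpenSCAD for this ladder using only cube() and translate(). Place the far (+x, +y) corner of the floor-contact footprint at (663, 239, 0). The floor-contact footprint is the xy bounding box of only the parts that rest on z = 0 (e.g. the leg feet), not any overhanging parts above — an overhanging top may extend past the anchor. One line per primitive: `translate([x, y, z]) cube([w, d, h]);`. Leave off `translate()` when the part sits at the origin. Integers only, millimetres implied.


translate([262, 188, 0]) cube([33, 51, 1760]);
translate([630, 188, 0]) cube([33, 51, 1760]);
translate([295, 188, 153]) cube([335, 51, 31]);
translate([295, 188, 449]) cube([335, 51, 31]);
translate([295, 188, 745]) cube([335, 51, 31]);
translate([295, 188, 1041]) cube([335, 51, 31]);
translate([295, 188, 1337]) cube([335, 51, 31]);
translate([295, 188, 1633]) cube([335, 51, 31]);


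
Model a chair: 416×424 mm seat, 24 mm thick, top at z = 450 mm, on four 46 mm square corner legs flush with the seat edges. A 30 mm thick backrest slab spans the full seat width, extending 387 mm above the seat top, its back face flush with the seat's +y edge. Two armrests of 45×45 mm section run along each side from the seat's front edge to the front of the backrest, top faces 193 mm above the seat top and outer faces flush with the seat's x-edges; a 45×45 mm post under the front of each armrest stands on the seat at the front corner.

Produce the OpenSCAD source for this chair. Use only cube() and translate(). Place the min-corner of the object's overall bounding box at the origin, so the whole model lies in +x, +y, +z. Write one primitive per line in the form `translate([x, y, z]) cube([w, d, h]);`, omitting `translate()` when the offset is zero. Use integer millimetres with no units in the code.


translate([0, 0, 426]) cube([416, 424, 24]);
cube([46, 46, 426]);
translate([370, 0, 0]) cube([46, 46, 426]);
translate([0, 378, 0]) cube([46, 46, 426]);
translate([370, 378, 0]) cube([46, 46, 426]);
translate([0, 394, 450]) cube([416, 30, 387]);
translate([0, 0, 598]) cube([45, 394, 45]);
translate([371, 0, 598]) cube([45, 394, 45]);
translate([0, 0, 450]) cube([45, 45, 148]);
translate([371, 0, 450]) cube([45, 45, 148]);


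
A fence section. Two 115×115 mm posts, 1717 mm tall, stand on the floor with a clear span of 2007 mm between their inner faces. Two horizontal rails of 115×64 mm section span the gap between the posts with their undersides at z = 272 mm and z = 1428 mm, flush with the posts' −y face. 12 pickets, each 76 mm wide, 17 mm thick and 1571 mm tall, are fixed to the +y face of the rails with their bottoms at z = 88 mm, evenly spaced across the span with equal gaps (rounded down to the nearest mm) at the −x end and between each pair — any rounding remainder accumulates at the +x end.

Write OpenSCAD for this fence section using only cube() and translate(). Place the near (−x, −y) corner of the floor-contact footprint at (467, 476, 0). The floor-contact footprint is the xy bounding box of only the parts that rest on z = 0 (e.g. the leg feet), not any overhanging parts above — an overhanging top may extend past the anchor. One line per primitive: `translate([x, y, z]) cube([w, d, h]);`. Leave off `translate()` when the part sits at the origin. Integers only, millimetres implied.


translate([467, 476, 0]) cube([115, 115, 1717]);
translate([2589, 476, 0]) cube([115, 115, 1717]);
translate([582, 476, 272]) cube([2007, 115, 64]);
translate([582, 476, 1428]) cube([2007, 115, 64]);
translate([666, 591, 88]) cube([76, 17, 1571]);
translate([826, 591, 88]) cube([76, 17, 1571]);
translate([986, 591, 88]) cube([76, 17, 1571]);
translate([1146, 591, 88]) cube([76, 17, 1571]);
translate([1306, 591, 88]) cube([76, 17, 1571]);
translate([1466, 591, 88]) cube([76, 17, 1571]);
translate([1626, 591, 88]) cube([76, 17, 1571]);
translate([1786, 591, 88]) cube([76, 17, 1571]);
translate([1946, 591, 88]) cube([76, 17, 1571]);
translate([2106, 591, 88]) cube([76, 17, 1571]);
translate([2266, 591, 88]) cube([76, 17, 1571]);
translate([2426, 591, 88]) cube([76, 17, 1571]);


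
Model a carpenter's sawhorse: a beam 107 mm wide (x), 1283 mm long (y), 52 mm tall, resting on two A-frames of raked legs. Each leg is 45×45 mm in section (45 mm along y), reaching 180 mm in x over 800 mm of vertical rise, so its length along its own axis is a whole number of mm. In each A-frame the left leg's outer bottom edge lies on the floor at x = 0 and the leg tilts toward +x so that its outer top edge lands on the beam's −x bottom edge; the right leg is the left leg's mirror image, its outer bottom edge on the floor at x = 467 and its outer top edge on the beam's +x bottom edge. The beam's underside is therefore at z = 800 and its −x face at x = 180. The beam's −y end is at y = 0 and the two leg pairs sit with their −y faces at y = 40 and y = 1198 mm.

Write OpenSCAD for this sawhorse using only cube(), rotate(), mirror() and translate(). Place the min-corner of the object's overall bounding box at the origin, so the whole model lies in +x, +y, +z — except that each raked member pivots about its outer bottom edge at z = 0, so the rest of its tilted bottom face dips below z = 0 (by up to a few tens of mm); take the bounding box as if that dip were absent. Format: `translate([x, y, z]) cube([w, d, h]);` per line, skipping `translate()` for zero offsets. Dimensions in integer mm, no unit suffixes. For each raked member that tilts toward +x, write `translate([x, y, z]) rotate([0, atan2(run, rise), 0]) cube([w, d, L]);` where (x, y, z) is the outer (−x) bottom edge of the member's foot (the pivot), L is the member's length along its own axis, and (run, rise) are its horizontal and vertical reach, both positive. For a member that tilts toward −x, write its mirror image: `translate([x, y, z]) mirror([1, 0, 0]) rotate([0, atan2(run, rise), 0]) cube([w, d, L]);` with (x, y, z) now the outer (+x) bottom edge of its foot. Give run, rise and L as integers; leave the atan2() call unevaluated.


translate([180, 0, 800]) cube([107, 1283, 52]);
translate([0, 40, 0]) rotate([0, atan2(180, 800), 0]) cube([45, 45, 820]);
translate([467, 40, 0]) mirror([1, 0, 0]) rotate([0, atan2(180, 800), 0]) cube([45, 45, 820]);
translate([0, 1198, 0]) rotate([0, atan2(180, 800), 0]) cube([45, 45, 820]);
translate([467, 1198, 0]) mirror([1, 0, 0]) rotate([0, atan2(180, 800), 0]) cube([45, 45, 820]);


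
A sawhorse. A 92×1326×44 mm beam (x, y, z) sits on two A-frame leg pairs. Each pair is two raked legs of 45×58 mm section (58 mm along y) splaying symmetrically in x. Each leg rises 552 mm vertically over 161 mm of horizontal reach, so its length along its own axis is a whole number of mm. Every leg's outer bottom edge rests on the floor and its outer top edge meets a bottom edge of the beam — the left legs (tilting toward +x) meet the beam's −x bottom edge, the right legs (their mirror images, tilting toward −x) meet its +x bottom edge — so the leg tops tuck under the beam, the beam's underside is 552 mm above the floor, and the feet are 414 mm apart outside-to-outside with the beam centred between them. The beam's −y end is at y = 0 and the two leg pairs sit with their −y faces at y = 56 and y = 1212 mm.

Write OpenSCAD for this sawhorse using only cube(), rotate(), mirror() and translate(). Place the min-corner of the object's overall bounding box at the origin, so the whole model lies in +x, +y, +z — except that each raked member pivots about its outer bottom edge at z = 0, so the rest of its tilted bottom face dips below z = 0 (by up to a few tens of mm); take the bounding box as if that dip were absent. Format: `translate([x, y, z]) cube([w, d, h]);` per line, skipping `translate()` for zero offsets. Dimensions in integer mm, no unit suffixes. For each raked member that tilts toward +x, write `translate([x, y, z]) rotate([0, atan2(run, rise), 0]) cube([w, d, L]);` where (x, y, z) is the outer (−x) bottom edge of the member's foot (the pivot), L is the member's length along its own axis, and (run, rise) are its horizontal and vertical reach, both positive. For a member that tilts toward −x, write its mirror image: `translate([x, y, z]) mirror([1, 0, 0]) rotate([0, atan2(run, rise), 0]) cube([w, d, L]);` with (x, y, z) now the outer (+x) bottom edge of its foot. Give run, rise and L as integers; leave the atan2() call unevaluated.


// leg length = √(161² + 552²) = 575
// right-leg outer foot x = 2·161 + 92 = 414
// beam min-corner = (161, 0, 552)
translate([161, 0, 552]) cube([92, 1326, 44]);
translate([0, 56, 0]) rotate([0, atan2(161, 552), 0]) cube([45, 58, 575]);
translate([414, 56, 0]) mirror([1, 0, 0]) rotate([0, atan2(161, 552), 0]) cube([45, 58, 575]);
translate([0, 1212, 0]) rotate([0, atan2(161, 552), 0]) cube([45, 58, 575]);
translate([414, 1212, 0]) mirror([1, 0, 0]) rotate([0, atan2(161, 552), 0]) cube([45, 58, 575]);


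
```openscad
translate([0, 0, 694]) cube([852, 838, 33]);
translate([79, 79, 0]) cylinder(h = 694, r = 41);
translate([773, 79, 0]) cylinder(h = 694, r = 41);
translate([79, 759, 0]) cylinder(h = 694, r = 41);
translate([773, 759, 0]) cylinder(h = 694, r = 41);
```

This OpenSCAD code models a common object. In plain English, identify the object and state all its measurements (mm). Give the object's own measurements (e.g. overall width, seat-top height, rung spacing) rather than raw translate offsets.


A rectangular dining table. The top is 852×838×33 mm with its upper surface at z = 727 mm. It stands on four round legs of 82 mm diameter, each leg's bounding box inset 38 mm from the nearest pair of top edges, running from the floor to the underside of the top.


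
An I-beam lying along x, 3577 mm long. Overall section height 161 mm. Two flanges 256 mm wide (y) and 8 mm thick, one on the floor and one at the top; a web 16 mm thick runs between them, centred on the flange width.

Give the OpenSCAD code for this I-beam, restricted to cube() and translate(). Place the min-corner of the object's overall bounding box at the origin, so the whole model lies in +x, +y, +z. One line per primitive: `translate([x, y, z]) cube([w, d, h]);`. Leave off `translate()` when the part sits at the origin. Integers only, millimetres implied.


cube([3577, 256, 8]);
translate([0, 120, 8]) cube([3577, 16, 145]);
translate([0, 0, 153]) cube([3577, 256, 8]);


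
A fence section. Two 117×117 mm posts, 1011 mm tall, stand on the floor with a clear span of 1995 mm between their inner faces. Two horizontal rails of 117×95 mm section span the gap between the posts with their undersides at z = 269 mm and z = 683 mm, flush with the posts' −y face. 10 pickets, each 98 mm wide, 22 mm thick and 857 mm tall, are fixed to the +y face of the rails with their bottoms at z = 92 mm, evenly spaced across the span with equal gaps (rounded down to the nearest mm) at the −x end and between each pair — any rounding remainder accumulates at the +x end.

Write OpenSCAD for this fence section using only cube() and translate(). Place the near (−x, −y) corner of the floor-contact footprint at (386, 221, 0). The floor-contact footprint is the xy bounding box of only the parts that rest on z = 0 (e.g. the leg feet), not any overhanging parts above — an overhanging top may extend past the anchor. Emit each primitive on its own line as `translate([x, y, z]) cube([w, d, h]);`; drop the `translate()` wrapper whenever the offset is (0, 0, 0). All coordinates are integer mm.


translate([386, 221, 0]) cube([117, 117, 1011]);
translate([2498, 221, 0]) cube([117, 117, 1011]);
translate([503, 221, 269]) cube([1995, 117, 95]);
translate([503, 221, 683]) cube([1995, 117, 95]);
translate([595, 338, 92]) cube([98, 22, 857]);
translate([785, 338, 92]) cube([98, 22, 857]);
translate([975, 338, 92]) cube([98, 22, 857]);
translate([1165, 338, 92]) cube([98, 22, 857]);
translate([1355, 338, 92]) cube([98, 22, 857]);
translate([1545, 338, 92]) cube([98, 22, 857]);
translate([1735, 338, 92]) cube([98, 22, 857]);
translate([1925, 338, 92]) cube([98, 22, 857]);
translate([2115, 338, 92]) cube([98, 22, 857]);
translate([2305, 338, 92]) cube([98, 22, 857]);


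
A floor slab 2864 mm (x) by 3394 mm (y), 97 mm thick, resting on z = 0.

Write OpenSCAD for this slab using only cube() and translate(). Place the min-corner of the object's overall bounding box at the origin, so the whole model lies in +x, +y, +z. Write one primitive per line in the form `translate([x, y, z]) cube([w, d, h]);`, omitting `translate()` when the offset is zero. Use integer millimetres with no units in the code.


cube([2864, 3394, 97]);


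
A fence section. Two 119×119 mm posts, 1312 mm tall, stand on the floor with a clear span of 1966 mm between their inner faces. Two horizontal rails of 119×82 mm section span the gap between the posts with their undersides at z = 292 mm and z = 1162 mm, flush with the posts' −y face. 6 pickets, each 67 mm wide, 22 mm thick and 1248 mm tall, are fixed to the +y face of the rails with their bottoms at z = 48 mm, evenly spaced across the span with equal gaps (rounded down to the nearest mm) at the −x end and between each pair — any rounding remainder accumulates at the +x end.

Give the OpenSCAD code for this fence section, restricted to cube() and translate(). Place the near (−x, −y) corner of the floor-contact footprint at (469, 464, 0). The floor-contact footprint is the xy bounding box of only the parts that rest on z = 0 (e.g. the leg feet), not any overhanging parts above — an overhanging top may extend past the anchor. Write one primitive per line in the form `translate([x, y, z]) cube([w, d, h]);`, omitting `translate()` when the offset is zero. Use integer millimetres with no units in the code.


translate([469, 464, 0]) cube([119, 119, 1312]);
translate([2554, 464, 0]) cube([119, 119, 1312]);
translate([588, 464, 292]) cube([1966, 119, 82]);
translate([588, 464, 1162]) cube([1966, 119, 82]);
translate([811, 583, 48]) cube([67, 22, 1248]);
translate([1101, 583, 48]) cube([67, 22, 1248]);
translate([1391, 583, 48]) cube([67, 22, 1248]);
translate([1681, 583, 48]) cube([67, 22, 1248]);
translate([1971, 583, 48]) cube([67, 22, 1248]);
translate([2261, 583, 48]) cube([67, 22, 1248]);


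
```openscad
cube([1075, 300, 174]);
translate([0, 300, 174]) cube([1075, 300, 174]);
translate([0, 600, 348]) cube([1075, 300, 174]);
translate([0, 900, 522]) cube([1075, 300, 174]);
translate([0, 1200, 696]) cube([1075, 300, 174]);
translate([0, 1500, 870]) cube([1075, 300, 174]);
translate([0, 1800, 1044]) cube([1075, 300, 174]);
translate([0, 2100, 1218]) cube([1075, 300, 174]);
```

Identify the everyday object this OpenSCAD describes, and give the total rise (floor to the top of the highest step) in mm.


A staircase. The total rise is 1392 mm.

8 identical blocks, each offset up and back from the previous — a staircase. Each step is 174 mm tall and there are 8 of them, so the total rise is 8 × 174 = 1392 mm.


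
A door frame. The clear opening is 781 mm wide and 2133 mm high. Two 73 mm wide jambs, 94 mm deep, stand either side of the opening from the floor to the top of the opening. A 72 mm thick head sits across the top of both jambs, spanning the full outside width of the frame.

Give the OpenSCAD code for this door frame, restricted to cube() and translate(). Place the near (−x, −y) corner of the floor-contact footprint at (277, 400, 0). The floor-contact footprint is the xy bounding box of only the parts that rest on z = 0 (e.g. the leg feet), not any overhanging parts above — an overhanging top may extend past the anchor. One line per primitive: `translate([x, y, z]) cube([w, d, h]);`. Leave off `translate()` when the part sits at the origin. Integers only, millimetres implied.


translate([277, 400, 0]) cube([73, 94, 2133]);
translate([1131, 400, 0]) cube([73, 94, 2133]);
translate([277, 400, 2133]) cube([927, 94, 72]);


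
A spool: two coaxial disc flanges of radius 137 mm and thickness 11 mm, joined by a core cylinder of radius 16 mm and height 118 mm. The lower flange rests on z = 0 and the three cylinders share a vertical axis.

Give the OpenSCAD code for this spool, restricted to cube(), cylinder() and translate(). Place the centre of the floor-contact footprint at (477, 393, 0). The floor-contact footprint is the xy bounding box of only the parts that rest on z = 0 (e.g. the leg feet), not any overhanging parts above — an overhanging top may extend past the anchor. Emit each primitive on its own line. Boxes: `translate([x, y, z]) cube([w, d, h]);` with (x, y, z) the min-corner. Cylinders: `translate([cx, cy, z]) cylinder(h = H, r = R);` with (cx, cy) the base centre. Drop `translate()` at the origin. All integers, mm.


translate([477, 393, 0]) cylinder(h = 11, r = 137);
translate([477, 393, 11]) cylinder(h = 118, r = 16);
translate([477, 393, 129]) cylinder(h = 11, r = 137);


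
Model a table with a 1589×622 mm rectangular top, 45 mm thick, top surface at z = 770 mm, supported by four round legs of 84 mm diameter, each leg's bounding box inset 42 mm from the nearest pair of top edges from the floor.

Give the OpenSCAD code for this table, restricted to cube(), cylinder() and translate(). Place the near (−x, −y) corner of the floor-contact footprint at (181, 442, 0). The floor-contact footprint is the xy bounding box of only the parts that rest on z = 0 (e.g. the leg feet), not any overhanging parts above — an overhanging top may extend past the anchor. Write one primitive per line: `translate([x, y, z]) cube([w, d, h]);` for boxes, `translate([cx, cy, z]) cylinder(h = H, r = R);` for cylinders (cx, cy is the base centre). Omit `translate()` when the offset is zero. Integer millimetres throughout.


translate([139, 400, 725]) cube([1589, 622, 45]);
translate([223, 484, 0]) cylinder(h = 725, r = 42);
translate([1644, 484, 0]) cylinder(h = 725, r = 42);
translate([223, 938, 0]) cylinder(h = 725, r = 42);
translate([1644, 938, 0]) cylinder(h = 725, r = 42);


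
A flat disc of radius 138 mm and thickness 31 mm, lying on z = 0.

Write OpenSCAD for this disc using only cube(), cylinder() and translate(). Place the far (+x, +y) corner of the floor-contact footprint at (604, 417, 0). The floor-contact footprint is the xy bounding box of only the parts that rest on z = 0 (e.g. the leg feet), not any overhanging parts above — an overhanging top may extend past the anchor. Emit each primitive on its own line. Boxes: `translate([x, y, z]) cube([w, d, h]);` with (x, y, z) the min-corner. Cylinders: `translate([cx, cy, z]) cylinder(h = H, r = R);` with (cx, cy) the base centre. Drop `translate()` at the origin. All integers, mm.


translate([466, 279, 0]) cylinder(h = 31, r = 138);


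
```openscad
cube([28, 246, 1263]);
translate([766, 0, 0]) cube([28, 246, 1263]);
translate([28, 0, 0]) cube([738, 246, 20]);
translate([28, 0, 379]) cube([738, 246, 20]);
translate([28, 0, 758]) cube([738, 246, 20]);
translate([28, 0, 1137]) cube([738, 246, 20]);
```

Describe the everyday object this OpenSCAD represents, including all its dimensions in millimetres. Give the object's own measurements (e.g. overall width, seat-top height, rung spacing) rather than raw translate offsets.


An open bookshelf. Two side panels, each 28 mm thick, 246 mm deep and 1263 mm tall, stand 794 mm apart (outside-to-outside). Between them sit 4 shelves, each 20 mm thick and 246 mm deep, spanning the full gap between the sides. The bottom shelf rests on the floor (its underside at z = 0) and the clear gap between one shelf's top and the next shelf's underside is 359 mm.


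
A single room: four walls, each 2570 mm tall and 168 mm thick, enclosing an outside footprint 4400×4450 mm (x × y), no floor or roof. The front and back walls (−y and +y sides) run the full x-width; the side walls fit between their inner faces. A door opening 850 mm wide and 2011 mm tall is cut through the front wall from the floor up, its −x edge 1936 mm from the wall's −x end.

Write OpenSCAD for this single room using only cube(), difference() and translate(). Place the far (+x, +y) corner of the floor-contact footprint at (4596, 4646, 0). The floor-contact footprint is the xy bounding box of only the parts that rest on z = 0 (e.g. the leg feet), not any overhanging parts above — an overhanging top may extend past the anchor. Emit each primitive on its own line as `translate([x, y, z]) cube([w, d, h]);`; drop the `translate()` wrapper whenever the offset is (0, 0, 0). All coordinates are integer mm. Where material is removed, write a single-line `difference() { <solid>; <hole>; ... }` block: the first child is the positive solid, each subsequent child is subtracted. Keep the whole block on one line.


difference() { translate([196, 196, 0]) cube([4400, 168, 2570]); translate([2132, 196, 0]) cube([850, 168, 2011]); }
translate([196, 4478, 0]) cube([4400, 168, 2570]);
translate([196, 364, 0]) cube([168, 4114, 2570]);
translate([4428, 364, 0]) cube([168, 4114, 2570]);


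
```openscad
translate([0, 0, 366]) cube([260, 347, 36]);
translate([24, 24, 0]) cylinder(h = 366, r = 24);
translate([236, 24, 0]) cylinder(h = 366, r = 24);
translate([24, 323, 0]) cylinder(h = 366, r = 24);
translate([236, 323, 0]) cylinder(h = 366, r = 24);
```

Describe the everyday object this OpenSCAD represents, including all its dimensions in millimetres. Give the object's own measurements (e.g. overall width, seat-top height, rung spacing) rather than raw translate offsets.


A simple wooden stool: a rectangular seat 260 mm (x) by 347 mm (y), 36 mm thick, top face at z = 402 mm, on four round legs, each 48 mm in diameter. The legs rest on z = 0, each leg's axis is inset half a diameter from the nearest pair of seat edges (so the leg's bounding box is flush with the corner).


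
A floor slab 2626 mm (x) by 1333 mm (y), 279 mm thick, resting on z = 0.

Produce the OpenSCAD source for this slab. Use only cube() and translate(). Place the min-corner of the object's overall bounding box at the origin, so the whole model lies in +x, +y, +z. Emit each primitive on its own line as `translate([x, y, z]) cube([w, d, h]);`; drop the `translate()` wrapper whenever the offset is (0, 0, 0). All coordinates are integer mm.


cube([2626, 1333, 279]);


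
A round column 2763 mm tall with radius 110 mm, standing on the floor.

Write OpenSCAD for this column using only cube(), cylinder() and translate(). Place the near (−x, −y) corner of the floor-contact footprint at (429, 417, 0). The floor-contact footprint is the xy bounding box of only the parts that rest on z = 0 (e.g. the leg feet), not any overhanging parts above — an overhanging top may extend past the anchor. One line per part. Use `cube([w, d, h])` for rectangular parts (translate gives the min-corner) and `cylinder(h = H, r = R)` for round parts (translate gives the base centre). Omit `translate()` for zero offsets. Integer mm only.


translate([539, 527, 0]) cylinder(h = 2763, r = 110);


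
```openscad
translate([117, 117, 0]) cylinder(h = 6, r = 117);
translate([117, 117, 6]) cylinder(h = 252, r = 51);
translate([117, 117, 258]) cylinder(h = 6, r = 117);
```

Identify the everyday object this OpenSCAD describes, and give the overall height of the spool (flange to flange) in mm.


A spool. The overall height is 264 mm.

Three coaxial cylinders, large–small–large — a spool. Two 6 mm flanges and a 252 mm core give 6 + 252 + 6 = 264 mm.


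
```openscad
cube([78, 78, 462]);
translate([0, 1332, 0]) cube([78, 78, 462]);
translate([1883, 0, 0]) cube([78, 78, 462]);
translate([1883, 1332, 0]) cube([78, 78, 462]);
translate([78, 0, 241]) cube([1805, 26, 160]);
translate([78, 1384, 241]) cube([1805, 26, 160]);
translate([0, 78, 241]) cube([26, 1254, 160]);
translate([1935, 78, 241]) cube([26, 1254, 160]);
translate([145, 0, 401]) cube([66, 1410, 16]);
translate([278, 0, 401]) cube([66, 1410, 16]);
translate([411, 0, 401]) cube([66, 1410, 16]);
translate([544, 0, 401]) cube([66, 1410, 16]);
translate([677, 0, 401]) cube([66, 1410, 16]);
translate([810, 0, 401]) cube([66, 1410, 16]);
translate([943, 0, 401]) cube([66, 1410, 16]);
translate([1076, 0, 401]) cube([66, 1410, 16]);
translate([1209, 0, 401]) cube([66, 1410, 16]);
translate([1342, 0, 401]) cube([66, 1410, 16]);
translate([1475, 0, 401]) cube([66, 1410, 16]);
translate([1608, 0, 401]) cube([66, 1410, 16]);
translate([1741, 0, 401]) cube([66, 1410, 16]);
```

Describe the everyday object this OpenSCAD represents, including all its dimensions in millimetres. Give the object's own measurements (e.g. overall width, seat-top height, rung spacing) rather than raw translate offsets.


A bed frame 1961 mm long (x) by 1410 mm wide (y). Four 78×78 mm corner posts, 462 mm tall, at the corners of the footprint. Four rails of 26 mm thickness and 160 mm height run between adjacent posts with their undersides at z = 241 mm, their outer faces flush with the outside of the frame (the two x-running rails run between the posts' inner faces; the two y-running rails run between the posts' inner faces). 13 slats, each 66 mm wide (x) and 16 mm thick, lie across the top of the two x-running rails, running the full 1410 mm width of the frame in y; along x they sit between the end posts with a 67 mm gap after the −x posts and between neighbouring slats, leaving 76 mm before the +x posts.


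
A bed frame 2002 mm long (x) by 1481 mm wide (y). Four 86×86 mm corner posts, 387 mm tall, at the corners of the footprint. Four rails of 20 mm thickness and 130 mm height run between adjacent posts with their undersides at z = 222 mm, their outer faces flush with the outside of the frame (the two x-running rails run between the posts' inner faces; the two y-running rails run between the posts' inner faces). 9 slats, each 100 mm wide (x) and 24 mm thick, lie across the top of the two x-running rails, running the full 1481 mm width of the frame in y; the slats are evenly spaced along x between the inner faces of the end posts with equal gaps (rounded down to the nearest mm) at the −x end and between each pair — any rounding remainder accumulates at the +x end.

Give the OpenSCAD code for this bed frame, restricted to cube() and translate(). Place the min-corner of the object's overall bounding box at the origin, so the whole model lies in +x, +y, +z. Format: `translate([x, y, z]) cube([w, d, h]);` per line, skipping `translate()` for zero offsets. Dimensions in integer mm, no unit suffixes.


cube([86, 86, 387]);
translate([0, 1395, 0]) cube([86, 86, 387]);
translate([1916, 0, 0]) cube([86, 86, 387]);
translate([1916, 1395, 0]) cube([86, 86, 387]);
translate([86, 0, 222]) cube([1830, 20, 130]);
translate([86, 1461, 222]) cube([1830, 20, 130]);
translate([0, 86, 222]) cube([20, 1309, 130]);
translate([1982, 86, 222]) cube([20, 1309, 130]);
translate([179, 0, 352]) cube([100, 1481, 24]);
translate([372, 0, 352]) cube([100, 1481, 24]);
translate([565, 0, 352]) cube([100, 1481, 24]);
translate([758, 0, 352]) cube([100, 1481, 24]);
translate([951, 0, 352]) cube([100, 1481, 24]);
translate([1144, 0, 352]) cube([100, 1481, 24]);
translate([1337, 0, 352]) cube([100, 1481, 24]);
translate([1530, 0, 352]) cube([100, 1481, 24]);
translate([1723, 0, 352]) cube([100, 1481, 24]);


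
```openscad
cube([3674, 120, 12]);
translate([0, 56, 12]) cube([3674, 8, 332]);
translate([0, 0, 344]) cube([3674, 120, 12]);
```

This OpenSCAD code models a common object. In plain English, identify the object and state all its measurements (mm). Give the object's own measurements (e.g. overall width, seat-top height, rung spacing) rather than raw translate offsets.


An I-beam lying along x, 3674 mm long. Overall section height 356 mm. Two flanges 120 mm wide (y) and 12 mm thick, one on the floor and one at the top; a web 8 mm thick runs between them, centred on the flange width.


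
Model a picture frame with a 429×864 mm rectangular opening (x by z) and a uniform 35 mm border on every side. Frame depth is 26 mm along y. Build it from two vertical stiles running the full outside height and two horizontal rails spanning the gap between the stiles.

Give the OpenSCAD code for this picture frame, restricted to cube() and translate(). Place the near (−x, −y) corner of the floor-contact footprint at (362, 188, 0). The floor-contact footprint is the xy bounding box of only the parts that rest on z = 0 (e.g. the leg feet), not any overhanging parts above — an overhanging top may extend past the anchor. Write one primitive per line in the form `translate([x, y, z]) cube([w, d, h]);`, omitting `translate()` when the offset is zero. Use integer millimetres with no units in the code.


translate([362, 188, 0]) cube([35, 26, 934]);
translate([826, 188, 0]) cube([35, 26, 934]);
translate([397, 188, 0]) cube([429, 26, 35]);
translate([397, 188, 899]) cube([429, 26, 35]);


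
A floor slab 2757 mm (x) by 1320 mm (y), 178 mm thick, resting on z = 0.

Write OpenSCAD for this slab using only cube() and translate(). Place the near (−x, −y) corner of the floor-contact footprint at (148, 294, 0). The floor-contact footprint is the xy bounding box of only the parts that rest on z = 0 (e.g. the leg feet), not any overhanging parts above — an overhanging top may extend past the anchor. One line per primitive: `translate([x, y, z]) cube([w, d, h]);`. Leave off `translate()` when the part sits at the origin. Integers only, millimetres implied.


translate([148, 294, 0]) cube([2757, 1320, 178]);
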